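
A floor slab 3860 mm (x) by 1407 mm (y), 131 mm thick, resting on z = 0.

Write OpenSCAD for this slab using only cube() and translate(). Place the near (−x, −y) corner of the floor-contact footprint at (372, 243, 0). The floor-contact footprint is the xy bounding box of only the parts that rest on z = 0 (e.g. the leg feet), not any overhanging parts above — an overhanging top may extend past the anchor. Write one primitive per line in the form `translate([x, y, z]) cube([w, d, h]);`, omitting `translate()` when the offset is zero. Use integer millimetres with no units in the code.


translate([372, 243, 0]) cube([3860, 1407, 131]);


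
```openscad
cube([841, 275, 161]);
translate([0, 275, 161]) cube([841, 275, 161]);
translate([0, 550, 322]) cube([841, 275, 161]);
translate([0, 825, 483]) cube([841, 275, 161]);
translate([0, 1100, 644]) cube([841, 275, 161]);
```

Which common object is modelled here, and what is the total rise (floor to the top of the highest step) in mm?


A staircase. The total rise is 805 mm.

5 identical blocks, each offset up and back from the previous — a staircase. Each step is 161 mm tall and there are 5 of them, so the total rise is 5 × 161 = 805 mm.


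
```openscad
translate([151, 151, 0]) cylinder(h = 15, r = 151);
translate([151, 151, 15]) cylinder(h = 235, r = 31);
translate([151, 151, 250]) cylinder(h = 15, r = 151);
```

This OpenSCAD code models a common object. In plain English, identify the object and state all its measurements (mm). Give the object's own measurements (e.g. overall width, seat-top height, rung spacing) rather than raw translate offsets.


A spool: two coaxial disc flanges of radius 151 mm and thickness 15 mm, joined by a core cylinder of radius 31 mm and height 235 mm. The lower flange rests on z = 0 and the three cylinders share a vertical axis.


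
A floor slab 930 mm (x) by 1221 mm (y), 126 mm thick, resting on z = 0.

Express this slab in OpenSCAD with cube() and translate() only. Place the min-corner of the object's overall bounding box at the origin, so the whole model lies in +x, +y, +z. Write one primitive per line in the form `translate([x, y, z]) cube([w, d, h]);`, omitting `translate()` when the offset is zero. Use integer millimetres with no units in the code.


cube([930, 1221, 126]);


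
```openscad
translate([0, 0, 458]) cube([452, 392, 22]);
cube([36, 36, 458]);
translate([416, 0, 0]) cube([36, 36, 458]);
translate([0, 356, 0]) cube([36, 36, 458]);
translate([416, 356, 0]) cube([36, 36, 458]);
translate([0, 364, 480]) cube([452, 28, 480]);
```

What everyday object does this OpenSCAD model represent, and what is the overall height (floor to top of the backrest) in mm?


A chair. The overall height is 960 mm.

A slab on four corner posts with a tall panel at the back — a chair. The seat slab sits at z = 458 with thickness 22, and the 480 mm backrest starts at the seat top, so the overall height is 458 + 22 + 480 = 960 mm.


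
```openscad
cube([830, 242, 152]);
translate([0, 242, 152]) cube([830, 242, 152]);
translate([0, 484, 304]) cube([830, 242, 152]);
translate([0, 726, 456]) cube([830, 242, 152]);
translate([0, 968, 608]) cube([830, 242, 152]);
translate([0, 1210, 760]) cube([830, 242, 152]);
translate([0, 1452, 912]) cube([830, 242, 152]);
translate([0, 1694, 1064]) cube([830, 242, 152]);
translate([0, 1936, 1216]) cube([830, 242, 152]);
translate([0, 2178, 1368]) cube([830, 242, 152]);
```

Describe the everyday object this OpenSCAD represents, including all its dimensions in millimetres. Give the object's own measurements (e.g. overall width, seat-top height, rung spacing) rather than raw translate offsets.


A straight staircase of 10 solid steps. Each step is 830 mm wide (x), 242 mm deep (y, the going) and 152 mm tall (the rise). The first step rests on the floor; each subsequent step sits one going further in +y and one rise higher in +z, directly behind and above the previous step with no overlap.


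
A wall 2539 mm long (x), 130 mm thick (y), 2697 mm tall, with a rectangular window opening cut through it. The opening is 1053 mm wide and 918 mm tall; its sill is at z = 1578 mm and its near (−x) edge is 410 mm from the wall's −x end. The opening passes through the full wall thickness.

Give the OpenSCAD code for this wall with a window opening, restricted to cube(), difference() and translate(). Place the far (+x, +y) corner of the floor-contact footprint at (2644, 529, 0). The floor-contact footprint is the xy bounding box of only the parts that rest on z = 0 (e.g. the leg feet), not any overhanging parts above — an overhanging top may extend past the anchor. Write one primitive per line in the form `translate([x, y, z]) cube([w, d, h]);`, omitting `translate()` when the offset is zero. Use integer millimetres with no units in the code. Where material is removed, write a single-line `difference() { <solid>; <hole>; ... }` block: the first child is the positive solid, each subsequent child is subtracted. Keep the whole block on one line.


difference() { translate([105, 399, 0]) cube([2539, 130, 2697]); translate([515, 399, 1578]) cube([1053, 130, 918]); }


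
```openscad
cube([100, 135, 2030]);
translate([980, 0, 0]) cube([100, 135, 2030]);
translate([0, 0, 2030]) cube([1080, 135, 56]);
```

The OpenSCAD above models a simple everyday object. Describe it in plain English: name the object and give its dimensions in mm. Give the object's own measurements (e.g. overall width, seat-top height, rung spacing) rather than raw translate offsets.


A door frame. The clear opening is 880 mm wide and 2030 mm high. Two 100 mm wide jambs, 135 mm deep, stand either side of the opening from the floor to the top of the opening. A 56 mm thick head sits across the top of both jambs, spanning the full outside width of the frame.


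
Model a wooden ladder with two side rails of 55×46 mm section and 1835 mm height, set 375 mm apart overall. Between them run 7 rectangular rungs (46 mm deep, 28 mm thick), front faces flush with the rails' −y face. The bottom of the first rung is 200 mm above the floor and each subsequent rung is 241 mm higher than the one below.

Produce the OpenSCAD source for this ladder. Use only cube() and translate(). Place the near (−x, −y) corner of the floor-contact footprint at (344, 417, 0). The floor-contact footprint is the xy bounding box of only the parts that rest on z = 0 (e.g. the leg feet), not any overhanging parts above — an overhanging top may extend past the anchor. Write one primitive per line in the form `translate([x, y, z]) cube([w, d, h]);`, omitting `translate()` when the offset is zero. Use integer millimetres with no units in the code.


// rung span = 375 - 2*55 = 265
// rung[k] z = 200 + k*241
translate([344, 417, 0]) cube([55, 46, 1835]);
translate([664, 417, 0]) cube([55, 46, 1835]);
translate([399, 417, 200]) cube([265, 46, 28]);
translate([399, 417, 441]) cube([265, 46, 28]);
translate([399, 417, 682]) cube([265, 46, 28]);
translate([399, 417, 923]) cube([265, 46, 28]);
translate([399, 417, 1164]) cube([265, 46, 28]);
translate([399, 417, 1405]) cube([265, 46, 28]);
translate([399, 417, 1646]) cube([265, 46, 28]);


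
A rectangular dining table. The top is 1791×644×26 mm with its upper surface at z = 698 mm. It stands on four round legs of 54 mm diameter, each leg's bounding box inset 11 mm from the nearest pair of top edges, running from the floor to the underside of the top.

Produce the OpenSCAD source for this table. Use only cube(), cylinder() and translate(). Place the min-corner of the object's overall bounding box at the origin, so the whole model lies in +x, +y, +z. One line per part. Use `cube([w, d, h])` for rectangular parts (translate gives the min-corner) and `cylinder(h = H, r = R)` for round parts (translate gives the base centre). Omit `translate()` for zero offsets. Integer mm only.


// leg_h = 698 - 26 = 672
translate([0, 0, 672]) cube([1791, 644, 26]);
translate([38, 38, 0]) cylinder(h = 672, r = 27);
translate([1753, 38, 0]) cylinder(h = 672, r = 27);
translate([38, 606, 0]) cylinder(h = 672, r = 27);
translate([1753, 606, 0]) cylinder(h = 672, r = 27);


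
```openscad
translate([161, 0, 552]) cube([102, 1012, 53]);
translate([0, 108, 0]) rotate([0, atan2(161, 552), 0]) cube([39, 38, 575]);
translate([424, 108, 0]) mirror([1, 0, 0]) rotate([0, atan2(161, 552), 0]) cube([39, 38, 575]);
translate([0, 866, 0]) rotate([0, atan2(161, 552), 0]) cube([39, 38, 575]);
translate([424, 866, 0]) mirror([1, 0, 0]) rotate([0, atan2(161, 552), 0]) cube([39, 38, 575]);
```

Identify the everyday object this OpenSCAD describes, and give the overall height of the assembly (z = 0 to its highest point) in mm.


A sawhorse. The overall height is 605 mm.

A beam across two mirrored pairs of raked legs — a sawhorse. The beam's underside is at z = 552 (matching the legs' vertical rise in atan2(161, 552)) and the beam is 53 mm tall, so its top is at 552 + 53 = 605 mm. The raked legs top out at the beam's underside, so that is the highest point.


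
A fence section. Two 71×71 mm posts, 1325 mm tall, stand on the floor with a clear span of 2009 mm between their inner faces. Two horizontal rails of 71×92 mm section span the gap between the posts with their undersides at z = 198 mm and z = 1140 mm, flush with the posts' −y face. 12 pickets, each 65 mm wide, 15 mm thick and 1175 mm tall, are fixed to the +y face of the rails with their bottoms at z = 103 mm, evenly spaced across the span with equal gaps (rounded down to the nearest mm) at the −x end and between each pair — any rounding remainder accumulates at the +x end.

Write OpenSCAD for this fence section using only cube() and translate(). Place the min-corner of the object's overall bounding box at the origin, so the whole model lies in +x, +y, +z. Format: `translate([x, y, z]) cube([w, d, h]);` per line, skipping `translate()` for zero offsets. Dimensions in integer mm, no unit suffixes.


cube([71, 71, 1325]);
translate([2080, 0, 0]) cube([71, 71, 1325]);
translate([71, 0, 198]) cube([2009, 71, 92]);
translate([71, 0, 1140]) cube([2009, 71, 92]);
translate([165, 71, 103]) cube([65, 15, 1175]);
translate([324, 71, 103]) cube([65, 15, 1175]);
translate([483, 71, 103]) cube([65, 15, 1175]);
translate([642, 71, 103]) cube([65, 15, 1175]);
translate([801, 71, 103]) cube([65, 15, 1175]);
translate([960, 71, 103]) cube([65, 15, 1175]);
translate([1119, 71, 103]) cube([65, 15, 1175]);
translate([1278, 71, 103]) cube([65, 15, 1175]);
translate([1437, 71, 103]) cube([65, 15, 1175]);
translate([1596, 71, 103]) cube([65, 15, 1175]);
translate([1755, 71, 103]) cube([65, 15, 1175]);
translate([1914, 71, 103]) cube([65, 15, 1175]);


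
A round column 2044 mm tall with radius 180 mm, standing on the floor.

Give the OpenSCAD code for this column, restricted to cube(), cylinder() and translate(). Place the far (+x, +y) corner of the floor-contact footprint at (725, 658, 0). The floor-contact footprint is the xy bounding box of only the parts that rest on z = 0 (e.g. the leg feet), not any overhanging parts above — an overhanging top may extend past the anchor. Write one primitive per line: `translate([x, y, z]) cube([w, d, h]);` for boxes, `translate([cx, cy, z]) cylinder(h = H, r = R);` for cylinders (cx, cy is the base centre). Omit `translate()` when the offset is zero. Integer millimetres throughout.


translate([545, 478, 0]) cylinder(h = 2044, r = 180);


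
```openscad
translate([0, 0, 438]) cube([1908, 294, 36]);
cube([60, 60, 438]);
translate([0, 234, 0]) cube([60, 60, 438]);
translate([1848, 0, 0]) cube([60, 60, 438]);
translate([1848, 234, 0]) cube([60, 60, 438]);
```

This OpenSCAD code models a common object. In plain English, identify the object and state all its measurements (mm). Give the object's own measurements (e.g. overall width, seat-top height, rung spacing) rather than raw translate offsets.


A bench: a 1908×294 mm seat slab, 36 mm thick, top at z = 474 mm, on four 60×60 mm square legs flush with the seat corners and standing on z = 0.


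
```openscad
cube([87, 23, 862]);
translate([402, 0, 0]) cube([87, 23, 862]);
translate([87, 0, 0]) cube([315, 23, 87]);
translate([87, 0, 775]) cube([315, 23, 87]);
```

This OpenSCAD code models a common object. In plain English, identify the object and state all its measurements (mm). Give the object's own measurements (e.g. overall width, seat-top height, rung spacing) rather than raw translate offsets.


A rectangular picture frame lying in the x–z plane (depth along y). The opening is 315 mm wide (x) by 688 mm tall (z), surrounded by a border 87 mm wide on all four sides. The frame is 23 mm deep and is made of two full-height vertical stiles with two horizontal rails fitted between them.


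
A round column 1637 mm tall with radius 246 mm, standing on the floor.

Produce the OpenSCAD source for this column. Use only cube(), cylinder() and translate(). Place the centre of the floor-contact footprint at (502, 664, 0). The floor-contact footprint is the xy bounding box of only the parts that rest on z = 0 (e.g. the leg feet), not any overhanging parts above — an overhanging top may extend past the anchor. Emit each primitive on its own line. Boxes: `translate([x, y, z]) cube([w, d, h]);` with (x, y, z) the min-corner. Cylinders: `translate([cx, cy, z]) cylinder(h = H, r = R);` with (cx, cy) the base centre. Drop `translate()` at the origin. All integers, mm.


translate([502, 664, 0]) cylinder(h = 1637, r = 246);


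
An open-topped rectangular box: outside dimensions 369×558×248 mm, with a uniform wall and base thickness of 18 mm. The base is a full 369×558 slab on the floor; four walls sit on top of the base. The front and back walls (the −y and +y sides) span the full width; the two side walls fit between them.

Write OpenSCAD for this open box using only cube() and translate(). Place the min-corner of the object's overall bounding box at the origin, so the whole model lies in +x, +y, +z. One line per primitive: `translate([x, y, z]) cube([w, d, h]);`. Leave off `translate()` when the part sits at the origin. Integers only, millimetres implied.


cube([369, 558, 18]);
translate([0, 0, 18]) cube([369, 18, 230]);
translate([0, 540, 18]) cube([369, 18, 230]);
translate([0, 18, 18]) cube([18, 522, 230]);
translate([351, 18, 18]) cube([18, 522, 230]);


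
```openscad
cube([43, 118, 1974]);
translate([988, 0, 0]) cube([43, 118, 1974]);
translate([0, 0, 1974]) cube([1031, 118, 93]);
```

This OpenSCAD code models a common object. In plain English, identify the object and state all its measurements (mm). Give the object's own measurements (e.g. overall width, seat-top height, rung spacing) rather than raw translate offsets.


A door frame. The clear opening is 945 mm wide and 1974 mm high. Two 43 mm wide jambs, 118 mm deep, stand either side of the opening from the floor to the top of the opening. A 93 mm thick head sits across the top of both jambs, spanning the full outside width of the frame.


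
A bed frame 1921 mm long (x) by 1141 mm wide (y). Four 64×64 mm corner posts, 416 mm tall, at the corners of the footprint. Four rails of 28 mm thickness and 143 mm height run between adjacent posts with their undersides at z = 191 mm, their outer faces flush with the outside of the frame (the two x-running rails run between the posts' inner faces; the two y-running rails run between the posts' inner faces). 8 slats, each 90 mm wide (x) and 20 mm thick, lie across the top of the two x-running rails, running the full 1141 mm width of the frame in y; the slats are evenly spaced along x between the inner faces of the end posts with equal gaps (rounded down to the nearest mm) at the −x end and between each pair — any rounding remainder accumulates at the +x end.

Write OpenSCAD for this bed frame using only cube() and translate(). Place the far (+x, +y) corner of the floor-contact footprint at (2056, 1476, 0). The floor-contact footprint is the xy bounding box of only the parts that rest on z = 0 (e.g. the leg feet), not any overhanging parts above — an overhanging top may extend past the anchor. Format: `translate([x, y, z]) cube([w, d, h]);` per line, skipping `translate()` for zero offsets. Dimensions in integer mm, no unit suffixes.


// slat z = rail_z + rail_h = 191 + 143 = 334
// slat gap = ⌊(1793 − 8·90) / 9⌋ = 119
translate([135, 335, 0]) cube([64, 64, 416]);
translate([135, 1412, 0]) cube([64, 64, 416]);
translate([1992, 335, 0]) cube([64, 64, 416]);
translate([1992, 1412, 0]) cube([64, 64, 416]);
translate([199, 335, 191]) cube([1793, 28, 143]);
translate([199, 1448, 191]) cube([1793, 28, 143]);
translate([135, 399, 191]) cube([28, 1013, 143]);
translate([2028, 399, 191]) cube([28, 1013, 143]);
translate([318, 335, 334]) cube([90, 1141, 20]);
translate([527, 335, 334]) cube([90, 1141, 20]);
translate([736, 335, 334]) cube([90, 1141, 20]);
translate([945, 335, 334]) cube([90, 1141, 20]);
translate([1154, 335, 334]) cube([90, 1141, 20]);
translate([1363, 335, 334]) cube([90, 1141, 20]);
translate([1572, 335, 334]) cube([90, 1141, 20]);
translate([1781, 335, 334]) cube([90, 1141, 20]);


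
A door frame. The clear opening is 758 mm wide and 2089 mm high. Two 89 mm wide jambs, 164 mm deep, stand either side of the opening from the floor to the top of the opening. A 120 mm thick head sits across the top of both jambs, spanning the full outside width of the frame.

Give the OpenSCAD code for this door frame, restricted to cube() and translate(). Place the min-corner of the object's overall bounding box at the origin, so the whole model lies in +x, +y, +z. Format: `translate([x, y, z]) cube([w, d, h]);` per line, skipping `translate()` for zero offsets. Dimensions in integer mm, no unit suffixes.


cube([89, 164, 2089]);
translate([847, 0, 0]) cube([89, 164, 2089]);
translate([0, 0, 2089]) cube([936, 164, 120]);


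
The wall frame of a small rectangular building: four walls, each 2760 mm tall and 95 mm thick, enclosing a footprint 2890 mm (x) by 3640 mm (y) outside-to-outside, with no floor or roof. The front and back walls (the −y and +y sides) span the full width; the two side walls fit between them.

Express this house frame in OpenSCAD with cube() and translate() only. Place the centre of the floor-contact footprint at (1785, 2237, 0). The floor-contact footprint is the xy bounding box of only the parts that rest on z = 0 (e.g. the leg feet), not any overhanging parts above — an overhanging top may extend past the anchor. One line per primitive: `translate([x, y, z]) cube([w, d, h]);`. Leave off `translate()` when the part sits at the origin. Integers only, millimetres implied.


translate([340, 417, 0]) cube([2890, 95, 2760]);
translate([340, 3962, 0]) cube([2890, 95, 2760]);
translate([340, 512, 0]) cube([95, 3450, 2760]);
translate([3135, 512, 0]) cube([95, 3450, 2760]);


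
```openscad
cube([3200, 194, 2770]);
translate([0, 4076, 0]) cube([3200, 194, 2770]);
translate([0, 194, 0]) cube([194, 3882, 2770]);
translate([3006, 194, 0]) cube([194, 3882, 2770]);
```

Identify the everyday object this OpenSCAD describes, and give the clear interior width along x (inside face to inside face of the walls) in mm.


A house (or room) frame. The interior width is 2812 mm.

Four 2770 mm walls enclosing a rectangle with no floor or roof — a room or house frame. Outside width is 3200 mm and wall thickness is 194 mm, so the interior width is 3200 − 2 × 194 = 2812 mm.


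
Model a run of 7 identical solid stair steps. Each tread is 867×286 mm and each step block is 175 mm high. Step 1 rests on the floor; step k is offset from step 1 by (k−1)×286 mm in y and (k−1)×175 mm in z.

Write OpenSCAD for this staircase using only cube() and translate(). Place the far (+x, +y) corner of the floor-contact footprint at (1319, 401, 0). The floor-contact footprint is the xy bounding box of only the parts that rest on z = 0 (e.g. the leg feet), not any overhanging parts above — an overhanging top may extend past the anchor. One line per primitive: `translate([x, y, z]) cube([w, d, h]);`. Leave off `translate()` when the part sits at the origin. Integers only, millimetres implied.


translate([452, 115, 0]) cube([867, 286, 175]);
translate([452, 401, 175]) cube([867, 286, 175]);
translate([452, 687, 350]) cube([867, 286, 175]);
translate([452, 973, 525]) cube([867, 286, 175]);
translate([452, 1259, 700]) cube([867, 286, 175]);
translate([452, 1545, 875]) cube([867, 286, 175]);
translate([452, 1831, 1050]) cube([867, 286, 175]);


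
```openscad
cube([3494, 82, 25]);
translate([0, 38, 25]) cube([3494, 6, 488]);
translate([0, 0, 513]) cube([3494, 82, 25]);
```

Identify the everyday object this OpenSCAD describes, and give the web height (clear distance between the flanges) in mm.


An I-beam. The web height is 488 mm.

Two wide flanges with a thin centred web — an I-beam. Overall 538 mm minus two 25 mm flanges gives a web of 538 − 2·25 = 488 mm.


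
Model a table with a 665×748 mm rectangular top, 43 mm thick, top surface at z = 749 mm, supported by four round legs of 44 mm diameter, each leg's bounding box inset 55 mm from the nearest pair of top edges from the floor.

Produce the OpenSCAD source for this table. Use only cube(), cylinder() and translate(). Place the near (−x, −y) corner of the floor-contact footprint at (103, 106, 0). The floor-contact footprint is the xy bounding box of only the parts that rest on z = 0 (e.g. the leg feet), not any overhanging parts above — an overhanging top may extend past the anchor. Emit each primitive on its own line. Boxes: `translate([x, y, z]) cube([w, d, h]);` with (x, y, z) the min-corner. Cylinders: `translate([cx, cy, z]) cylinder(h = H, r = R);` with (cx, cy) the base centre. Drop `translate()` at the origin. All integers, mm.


translate([48, 51, 706]) cube([665, 748, 43]);
translate([125, 128, 0]) cylinder(h = 706, r = 22);
translate([636, 128, 0]) cylinder(h = 706, r = 22);
translate([125, 722, 0]) cylinder(h = 706, r = 22);
translate([636, 722, 0]) cylinder(h = 706, r = 22);


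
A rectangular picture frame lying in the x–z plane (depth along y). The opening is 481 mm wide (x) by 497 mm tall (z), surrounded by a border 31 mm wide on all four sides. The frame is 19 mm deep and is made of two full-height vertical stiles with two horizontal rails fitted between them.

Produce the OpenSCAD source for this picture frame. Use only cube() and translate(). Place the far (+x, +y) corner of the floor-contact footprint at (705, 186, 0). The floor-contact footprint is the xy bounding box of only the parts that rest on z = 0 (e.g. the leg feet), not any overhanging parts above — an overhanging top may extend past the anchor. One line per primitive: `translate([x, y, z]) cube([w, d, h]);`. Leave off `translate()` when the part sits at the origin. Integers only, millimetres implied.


translate([162, 167, 0]) cube([31, 19, 559]);
translate([674, 167, 0]) cube([31, 19, 559]);
translate([193, 167, 0]) cube([481, 19, 31]);
translate([193, 167, 528]) cube([481, 19, 31]);


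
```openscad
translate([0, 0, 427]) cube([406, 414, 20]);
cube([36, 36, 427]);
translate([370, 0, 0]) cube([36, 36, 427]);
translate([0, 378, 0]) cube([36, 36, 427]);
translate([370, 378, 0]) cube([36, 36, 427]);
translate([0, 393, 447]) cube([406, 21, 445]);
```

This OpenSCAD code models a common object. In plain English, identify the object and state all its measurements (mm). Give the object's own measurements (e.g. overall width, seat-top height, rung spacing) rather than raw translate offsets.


A chair. The seat is a 406×414×20 mm slab with its top at z = 447 mm, on four 36×36 mm corner legs (flush with the seat edges, standing on z = 0). A flat backrest 21 mm thick, 445 mm tall, spans the full seat width and rises from the seat top along its +y edge, rear face flush with the rear of the seat.


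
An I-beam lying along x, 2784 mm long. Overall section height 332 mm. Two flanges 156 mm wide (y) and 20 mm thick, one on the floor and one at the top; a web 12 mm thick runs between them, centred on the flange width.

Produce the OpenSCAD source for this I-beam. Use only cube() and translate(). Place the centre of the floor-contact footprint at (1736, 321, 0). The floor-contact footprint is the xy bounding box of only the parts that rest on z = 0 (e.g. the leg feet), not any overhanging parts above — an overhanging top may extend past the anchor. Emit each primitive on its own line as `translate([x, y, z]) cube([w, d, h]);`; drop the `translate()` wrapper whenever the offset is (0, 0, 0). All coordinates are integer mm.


translate([344, 243, 0]) cube([2784, 156, 20]);
translate([344, 315, 20]) cube([2784, 12, 292]);
translate([344, 243, 312]) cube([2784, 156, 20]);


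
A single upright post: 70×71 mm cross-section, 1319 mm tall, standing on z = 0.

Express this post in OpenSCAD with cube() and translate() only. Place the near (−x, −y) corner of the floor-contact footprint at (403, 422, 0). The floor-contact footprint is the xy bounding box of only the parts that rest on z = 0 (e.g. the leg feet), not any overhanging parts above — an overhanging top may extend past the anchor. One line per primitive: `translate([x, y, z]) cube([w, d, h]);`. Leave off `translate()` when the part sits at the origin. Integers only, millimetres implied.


translate([403, 422, 0]) cube([70, 71, 1319]);


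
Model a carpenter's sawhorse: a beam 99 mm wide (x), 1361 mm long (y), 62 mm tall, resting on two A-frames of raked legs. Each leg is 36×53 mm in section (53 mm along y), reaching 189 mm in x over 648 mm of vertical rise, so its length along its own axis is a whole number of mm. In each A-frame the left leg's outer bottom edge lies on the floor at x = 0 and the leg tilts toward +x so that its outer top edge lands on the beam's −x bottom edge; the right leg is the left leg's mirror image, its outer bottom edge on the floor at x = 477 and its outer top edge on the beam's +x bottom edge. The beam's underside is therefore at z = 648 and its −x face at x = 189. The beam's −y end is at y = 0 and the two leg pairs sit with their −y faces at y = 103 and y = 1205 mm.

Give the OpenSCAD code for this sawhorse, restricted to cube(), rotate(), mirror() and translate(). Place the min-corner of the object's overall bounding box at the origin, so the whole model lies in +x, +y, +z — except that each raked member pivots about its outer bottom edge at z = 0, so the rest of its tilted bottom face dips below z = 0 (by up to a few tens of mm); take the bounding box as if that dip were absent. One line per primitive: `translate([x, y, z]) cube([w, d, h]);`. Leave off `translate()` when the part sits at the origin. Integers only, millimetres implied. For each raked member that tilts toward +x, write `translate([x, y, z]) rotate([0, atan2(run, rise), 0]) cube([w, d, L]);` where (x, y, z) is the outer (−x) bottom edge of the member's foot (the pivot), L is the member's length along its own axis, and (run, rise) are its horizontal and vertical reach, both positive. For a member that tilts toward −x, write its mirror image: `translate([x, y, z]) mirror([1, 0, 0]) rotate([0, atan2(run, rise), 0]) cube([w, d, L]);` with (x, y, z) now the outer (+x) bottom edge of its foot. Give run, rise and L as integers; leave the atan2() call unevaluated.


translate([189, 0, 648]) cube([99, 1361, 62]);
translate([0, 103, 0]) rotate([0, atan2(189, 648), 0]) cube([36, 53, 675]);
translate([477, 103, 0]) mirror([1, 0, 0]) rotate([0, atan2(189, 648), 0]) cube([36, 53, 675]);
translate([0, 1205, 0]) rotate([0, atan2(189, 648), 0]) cube([36, 53, 675]);
translate([477, 1205, 0]) mirror([1, 0, 0]) rotate([0, atan2(189, 648), 0]) cube([36, 53, 675]);


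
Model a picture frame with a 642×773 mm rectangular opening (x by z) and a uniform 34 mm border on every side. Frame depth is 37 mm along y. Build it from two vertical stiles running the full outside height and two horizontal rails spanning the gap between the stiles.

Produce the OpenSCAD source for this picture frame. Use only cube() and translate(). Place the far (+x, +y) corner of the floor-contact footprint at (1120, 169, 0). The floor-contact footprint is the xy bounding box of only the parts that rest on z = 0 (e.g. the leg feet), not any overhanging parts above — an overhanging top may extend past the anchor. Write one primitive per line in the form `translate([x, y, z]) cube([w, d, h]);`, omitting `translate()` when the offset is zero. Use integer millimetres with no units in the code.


translate([410, 132, 0]) cube([34, 37, 841]);
translate([1086, 132, 0]) cube([34, 37, 841]);
translate([444, 132, 0]) cube([642, 37, 34]);
translate([444, 132, 807]) cube([642, 37, 34]);


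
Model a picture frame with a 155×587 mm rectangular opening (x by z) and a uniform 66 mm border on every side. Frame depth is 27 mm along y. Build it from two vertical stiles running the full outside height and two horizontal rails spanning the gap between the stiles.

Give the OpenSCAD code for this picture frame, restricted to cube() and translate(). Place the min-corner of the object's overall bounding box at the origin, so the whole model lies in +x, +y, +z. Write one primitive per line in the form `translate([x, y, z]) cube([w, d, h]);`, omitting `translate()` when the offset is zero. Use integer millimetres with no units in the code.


cube([66, 27, 719]);
translate([221, 0, 0]) cube([66, 27, 719]);
translate([66, 0, 0]) cube([155, 27, 66]);
translate([66, 0, 653]) cube([155, 27, 66]);


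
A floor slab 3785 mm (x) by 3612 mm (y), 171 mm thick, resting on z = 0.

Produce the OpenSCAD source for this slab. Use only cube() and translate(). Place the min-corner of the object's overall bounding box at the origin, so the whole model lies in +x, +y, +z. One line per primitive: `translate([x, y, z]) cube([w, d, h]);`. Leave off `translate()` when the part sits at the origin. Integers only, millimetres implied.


cube([3785, 3612, 171]);


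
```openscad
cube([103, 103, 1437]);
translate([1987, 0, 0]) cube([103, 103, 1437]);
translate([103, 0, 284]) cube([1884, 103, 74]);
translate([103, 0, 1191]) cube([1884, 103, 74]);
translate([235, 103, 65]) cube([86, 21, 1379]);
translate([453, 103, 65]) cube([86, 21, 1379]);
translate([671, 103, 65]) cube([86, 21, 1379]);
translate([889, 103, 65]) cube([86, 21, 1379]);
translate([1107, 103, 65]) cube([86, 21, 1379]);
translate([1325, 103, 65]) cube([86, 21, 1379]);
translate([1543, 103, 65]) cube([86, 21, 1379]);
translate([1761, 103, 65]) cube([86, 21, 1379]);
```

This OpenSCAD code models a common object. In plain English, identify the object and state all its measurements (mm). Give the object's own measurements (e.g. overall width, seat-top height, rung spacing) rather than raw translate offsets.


A fence section. Two 103×103 mm posts, 1437 mm tall, stand on the floor with a clear span of 1884 mm between their inner faces. Two horizontal rails of 103×74 mm section span the gap between the posts with their undersides at z = 284 mm and z = 1191 mm, flush with the posts' −y face. 8 pickets, each 86 mm wide, 21 mm thick and 1379 mm tall, are fixed to the +y face of the rails with their bottoms at z = 65 mm, spaced across the span with a 132 mm gap after the −x post and between neighbouring pickets, with 140 mm left before the +x post.


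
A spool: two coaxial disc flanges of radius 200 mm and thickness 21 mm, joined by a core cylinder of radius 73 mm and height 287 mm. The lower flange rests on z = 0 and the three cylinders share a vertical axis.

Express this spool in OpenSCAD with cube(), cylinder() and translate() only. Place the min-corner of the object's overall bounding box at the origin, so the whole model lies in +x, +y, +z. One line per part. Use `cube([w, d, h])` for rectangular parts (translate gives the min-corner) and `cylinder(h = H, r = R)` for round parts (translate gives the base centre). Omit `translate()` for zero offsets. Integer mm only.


translate([200, 200, 0]) cylinder(h = 21, r = 200);
translate([200, 200, 21]) cylinder(h = 287, r = 73);
translate([200, 200, 308]) cylinder(h = 21, r = 200);


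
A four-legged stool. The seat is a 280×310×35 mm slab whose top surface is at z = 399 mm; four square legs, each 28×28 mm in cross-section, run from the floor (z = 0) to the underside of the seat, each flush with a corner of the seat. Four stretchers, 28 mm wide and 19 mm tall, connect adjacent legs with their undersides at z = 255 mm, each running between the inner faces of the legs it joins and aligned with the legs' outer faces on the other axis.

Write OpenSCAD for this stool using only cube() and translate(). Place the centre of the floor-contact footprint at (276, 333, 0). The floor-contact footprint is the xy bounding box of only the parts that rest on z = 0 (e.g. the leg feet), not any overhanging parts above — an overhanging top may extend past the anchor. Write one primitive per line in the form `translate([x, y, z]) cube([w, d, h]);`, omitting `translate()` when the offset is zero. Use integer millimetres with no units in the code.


translate([136, 178, 364]) cube([280, 310, 35]);
translate([136, 178, 0]) cube([28, 28, 364]);
translate([388, 178, 0]) cube([28, 28, 364]);
translate([136, 460, 0]) cube([28, 28, 364]);
translate([388, 460, 0]) cube([28, 28, 364]);
translate([164, 178, 255]) cube([224, 28, 19]);
translate([164, 460, 255]) cube([224, 28, 19]);
translate([136, 206, 255]) cube([28, 254, 19]);
translate([388, 206, 255]) cube([28, 254, 19]);


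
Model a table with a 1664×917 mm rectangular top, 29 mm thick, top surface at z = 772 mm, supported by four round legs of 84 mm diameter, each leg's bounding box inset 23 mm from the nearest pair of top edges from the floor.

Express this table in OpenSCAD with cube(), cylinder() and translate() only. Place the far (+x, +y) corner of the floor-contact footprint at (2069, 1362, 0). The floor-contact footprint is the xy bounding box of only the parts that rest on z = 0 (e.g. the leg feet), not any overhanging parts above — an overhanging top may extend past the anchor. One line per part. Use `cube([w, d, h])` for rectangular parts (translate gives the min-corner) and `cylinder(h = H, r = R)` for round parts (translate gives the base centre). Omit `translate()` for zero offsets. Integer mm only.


translate([428, 468, 743]) cube([1664, 917, 29]);
translate([493, 533, 0]) cylinder(h = 743, r = 42);
translate([2027, 533, 0]) cylinder(h = 743, r = 42);
translate([493, 1320, 0]) cylinder(h = 743, r = 42);
translate([2027, 1320, 0]) cylinder(h = 743, r = 42);


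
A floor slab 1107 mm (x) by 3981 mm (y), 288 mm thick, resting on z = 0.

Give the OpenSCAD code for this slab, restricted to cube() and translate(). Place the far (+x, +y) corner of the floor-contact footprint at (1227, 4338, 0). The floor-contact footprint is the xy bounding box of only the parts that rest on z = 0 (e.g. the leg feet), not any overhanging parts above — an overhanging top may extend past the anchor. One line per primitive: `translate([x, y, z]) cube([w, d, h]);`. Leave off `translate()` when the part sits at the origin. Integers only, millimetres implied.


translate([120, 357, 0]) cube([1107, 3981, 288]);


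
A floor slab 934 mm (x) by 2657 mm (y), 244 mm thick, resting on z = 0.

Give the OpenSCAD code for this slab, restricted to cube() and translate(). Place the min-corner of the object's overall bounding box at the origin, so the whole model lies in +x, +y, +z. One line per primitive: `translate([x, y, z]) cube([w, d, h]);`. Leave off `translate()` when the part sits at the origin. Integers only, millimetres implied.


cube([934, 2657, 244]);


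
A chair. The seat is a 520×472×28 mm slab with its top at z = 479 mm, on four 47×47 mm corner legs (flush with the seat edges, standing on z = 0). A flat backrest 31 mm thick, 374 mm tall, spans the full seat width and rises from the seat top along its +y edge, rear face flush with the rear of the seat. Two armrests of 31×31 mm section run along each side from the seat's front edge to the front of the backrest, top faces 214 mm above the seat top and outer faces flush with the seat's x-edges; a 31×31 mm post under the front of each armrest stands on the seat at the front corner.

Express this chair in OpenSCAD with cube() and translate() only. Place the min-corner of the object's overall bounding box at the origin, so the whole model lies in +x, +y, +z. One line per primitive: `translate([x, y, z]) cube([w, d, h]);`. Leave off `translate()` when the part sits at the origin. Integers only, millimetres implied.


translate([0, 0, 451]) cube([520, 472, 28]);
cube([47, 47, 451]);
translate([473, 0, 0]) cube([47, 47, 451]);
translate([0, 425, 0]) cube([47, 47, 451]);
translate([473, 425, 0]) cube([47, 47, 451]);
translate([0, 441, 479]) cube([520, 31, 374]);
translate([0, 0, 662]) cube([31, 441, 31]);
translate([489, 0, 662]) cube([31, 441, 31]);
translate([0, 0, 479]) cube([31, 31, 183]);
translate([489, 0, 479]) cube([31, 31, 183]);


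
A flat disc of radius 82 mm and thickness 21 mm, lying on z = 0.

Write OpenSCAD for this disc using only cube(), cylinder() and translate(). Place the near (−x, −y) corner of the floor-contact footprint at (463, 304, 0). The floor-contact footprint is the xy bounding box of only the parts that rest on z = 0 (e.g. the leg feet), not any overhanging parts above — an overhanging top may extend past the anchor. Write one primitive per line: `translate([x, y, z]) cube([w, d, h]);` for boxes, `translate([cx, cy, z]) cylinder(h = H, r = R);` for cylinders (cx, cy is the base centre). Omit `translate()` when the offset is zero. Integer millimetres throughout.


translate([545, 386, 0]) cylinder(h = 21, r = 82);


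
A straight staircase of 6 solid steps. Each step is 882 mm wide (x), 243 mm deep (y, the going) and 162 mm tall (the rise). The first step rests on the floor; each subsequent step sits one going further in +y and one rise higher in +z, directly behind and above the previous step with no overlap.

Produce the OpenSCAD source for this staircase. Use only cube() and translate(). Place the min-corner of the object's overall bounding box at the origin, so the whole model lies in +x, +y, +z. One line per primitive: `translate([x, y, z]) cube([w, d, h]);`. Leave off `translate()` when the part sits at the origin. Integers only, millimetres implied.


cube([882, 243, 162]);
translate([0, 243, 162]) cube([882, 243, 162]);
translate([0, 486, 324]) cube([882, 243, 162]);
translate([0, 729, 486]) cube([882, 243, 162]);
translate([0, 972, 648]) cube([882, 243, 162]);
translate([0, 1215, 810]) cube([882, 243, 162]);


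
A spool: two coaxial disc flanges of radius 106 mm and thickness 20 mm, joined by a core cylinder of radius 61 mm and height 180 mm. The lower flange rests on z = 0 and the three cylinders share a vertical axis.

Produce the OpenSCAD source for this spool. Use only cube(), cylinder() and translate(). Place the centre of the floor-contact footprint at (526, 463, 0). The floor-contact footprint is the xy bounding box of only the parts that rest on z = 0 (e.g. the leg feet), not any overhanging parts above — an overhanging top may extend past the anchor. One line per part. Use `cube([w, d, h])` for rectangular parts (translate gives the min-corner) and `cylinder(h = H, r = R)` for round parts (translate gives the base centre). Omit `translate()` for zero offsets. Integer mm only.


translate([526, 463, 0]) cylinder(h = 20, r = 106);
translate([526, 463, 20]) cylinder(h = 180, r = 61);
translate([526, 463, 200]) cylinder(h = 20, r = 106);


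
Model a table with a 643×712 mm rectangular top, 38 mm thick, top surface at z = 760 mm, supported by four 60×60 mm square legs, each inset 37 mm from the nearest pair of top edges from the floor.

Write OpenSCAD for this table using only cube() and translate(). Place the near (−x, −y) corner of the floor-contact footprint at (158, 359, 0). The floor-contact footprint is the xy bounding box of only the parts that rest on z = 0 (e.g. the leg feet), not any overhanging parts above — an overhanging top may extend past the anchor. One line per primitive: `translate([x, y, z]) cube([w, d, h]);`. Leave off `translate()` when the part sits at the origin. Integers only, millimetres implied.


translate([121, 322, 722]) cube([643, 712, 38]);
translate([158, 359, 0]) cube([60, 60, 722]);
translate([667, 359, 0]) cube([60, 60, 722]);
translate([158, 937, 0]) cube([60, 60, 722]);
translate([667, 937, 0]) cube([60, 60, 722]);
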